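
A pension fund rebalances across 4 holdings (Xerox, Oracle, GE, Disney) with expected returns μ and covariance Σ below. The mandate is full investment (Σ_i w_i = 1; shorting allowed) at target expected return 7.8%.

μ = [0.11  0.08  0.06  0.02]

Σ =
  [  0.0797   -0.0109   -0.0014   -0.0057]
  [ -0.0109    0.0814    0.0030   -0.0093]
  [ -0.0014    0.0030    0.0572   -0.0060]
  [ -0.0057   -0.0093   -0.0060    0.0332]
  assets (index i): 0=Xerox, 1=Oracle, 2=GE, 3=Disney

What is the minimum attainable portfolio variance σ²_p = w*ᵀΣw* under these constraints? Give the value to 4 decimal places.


x=Σ⁻¹μ = [1.6891  1.3346  1.1754  1.4787]
y=Σ⁻¹𝟙 = [18.5334  18.8273  21.4008  42.4439]
a=μᵀx=0.392667  b=𝟙ᵀx=5.677781  c=𝟙ᵀy=101.205421  D=ac−b²=7.502810
λ₁=(c·0.078−b)/D = (101.205421·0.078−5.677781)/7.502810 = 0.295388
λ₂=(a−b·0.078)/D = (0.392667−5.677781·0.078)/7.502810 = -0.006691
w* = 0.295388·x + -0.006691·y:
  w_0 = 0.295388·1.6891 + -0.006691·18.5334 = 0.3749  (Xerox)
  w_1 = 0.295388·1.3346 + -0.006691·18.8273 = 0.2683  (Oracle)
  w_2 = 0.295388·1.1754 + -0.006691·21.4008 = 0.2040  (GE)
  w_3 = 0.295388·1.4787 + -0.006691·42.4439 = 0.1528  (Disney)
Σw_i=1.0000  μᵀw=0.0780
σ²=wᵀΣw=λ₁·μ_p+λ₂ = 0.295388·0.078 + -0.006691 = 0.016349 ≈ 0.0163

0.0163


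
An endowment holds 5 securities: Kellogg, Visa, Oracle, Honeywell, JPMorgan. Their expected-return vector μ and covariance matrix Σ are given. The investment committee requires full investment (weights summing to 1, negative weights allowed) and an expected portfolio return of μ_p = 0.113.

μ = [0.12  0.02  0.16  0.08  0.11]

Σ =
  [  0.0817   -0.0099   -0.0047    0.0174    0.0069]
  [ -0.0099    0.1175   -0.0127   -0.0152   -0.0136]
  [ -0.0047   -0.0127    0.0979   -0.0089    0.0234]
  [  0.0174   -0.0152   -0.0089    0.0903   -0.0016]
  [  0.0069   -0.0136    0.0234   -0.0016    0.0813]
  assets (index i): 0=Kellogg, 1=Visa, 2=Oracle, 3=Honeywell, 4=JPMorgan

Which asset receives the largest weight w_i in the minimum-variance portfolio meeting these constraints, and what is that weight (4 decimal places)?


Oracle (0.3108)

u=Σ⁻¹μ = [1.3773  0.6873  1.6598  0.9156  0.8914]
v=Σ⁻¹𝟙 = [10.9428  13.4855  11.0728  12.5163  10.6866]
a=μᵀu=0.615884  b=𝟙ᵀu=5.531320  c=𝟙ᵀv=58.703946  D=ac−b²=5.559300
λ₁=(c·0.113−b)/D = (58.703946·0.113−5.531320)/5.559300 = 0.198267
λ₂=(a−b·0.113)/D = (0.615884−5.531320·0.113)/5.559300 = -0.001647
w* = 0.198267·u + -0.001647·v:
  w_0 = 0.198267·1.3773 + -0.001647·10.9428 = 0.2550  (Kellogg)
  w_1 = 0.198267·0.6873 + -0.001647·13.4855 = 0.1141  (Visa)
  w_2 = 0.198267·1.6598 + -0.001647·11.0728 = 0.3108  (Oracle)
  w_3 = 0.198267·0.9156 + -0.001647·12.5163 = 0.1609  (Honeywell)
  w_4 = 0.198267·0.8914 + -0.001647·10.6866 = 0.1591  (JPMorgan)
Σw_i=1.0000  μᵀw=0.1130
σ²=wᵀΣw=λ₁·μ_p+λ₂ = 0.198267·0.113 + -0.001647 = 0.020757 ≈ 0.0208


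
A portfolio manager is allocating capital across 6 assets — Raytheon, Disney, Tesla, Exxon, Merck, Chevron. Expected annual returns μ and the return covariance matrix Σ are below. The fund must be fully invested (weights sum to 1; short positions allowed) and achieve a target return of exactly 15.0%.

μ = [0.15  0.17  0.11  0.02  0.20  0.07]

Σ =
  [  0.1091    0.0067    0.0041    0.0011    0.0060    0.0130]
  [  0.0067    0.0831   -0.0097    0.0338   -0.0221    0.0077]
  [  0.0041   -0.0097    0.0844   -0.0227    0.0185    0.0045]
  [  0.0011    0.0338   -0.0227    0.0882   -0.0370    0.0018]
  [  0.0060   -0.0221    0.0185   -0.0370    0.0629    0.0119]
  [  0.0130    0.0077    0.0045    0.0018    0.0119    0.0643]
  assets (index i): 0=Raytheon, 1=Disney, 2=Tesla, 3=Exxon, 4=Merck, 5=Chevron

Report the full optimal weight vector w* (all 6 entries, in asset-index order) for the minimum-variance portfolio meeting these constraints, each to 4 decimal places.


u=Σ⁻¹μ = [0.9450  2.8110  0.9409  1.3472  4.6699  -0.4068]
v=Σ⁻¹𝟙 = [5.5440  10.8402  12.3385  21.4345  26.8915  6.6928]
a=μᵀu=1.655562  b=𝟙ᵀu=10.307155  c=𝟙ᵀv=83.741531  D=ac−b²=32.401843
λ₁=(c·0.150−b)/D = (83.741531·0.150−10.307155)/32.401843 = 0.069566
λ₂=(a−b·0.150)/D = (1.655562−10.307155·0.150)/32.401843 = 0.003379
w* = 0.069566·u + 0.003379·v:
  w_0 = 0.069566·0.9450 + 0.003379·5.5440 = 0.0845  (Raytheon)
  w_1 = 0.069566·2.8110 + 0.003379·10.8402 = 0.2322  (Disney)
  w_2 = 0.069566·0.9409 + 0.003379·12.3385 = 0.1071  (Tesla)
  w_3 = 0.069566·1.3472 + 0.003379·21.4345 = 0.1661  (Exxon)
  w_4 = 0.069566·4.6699 + 0.003379·26.8915 = 0.4157  (Merck)
  w_5 = 0.069566·-0.4068 + 0.003379·6.6928 = -0.0057  (Chevron)
Σw_i=1.0000  μᵀw=0.1500
σ²=wᵀΣw=λ₁·μ_p+λ₂ = 0.069566·0.150 + 0.003379 = 0.013814 ≈ 0.0138

0.0845  0.2322  0.1071  0.1661  0.4157  -0.0057


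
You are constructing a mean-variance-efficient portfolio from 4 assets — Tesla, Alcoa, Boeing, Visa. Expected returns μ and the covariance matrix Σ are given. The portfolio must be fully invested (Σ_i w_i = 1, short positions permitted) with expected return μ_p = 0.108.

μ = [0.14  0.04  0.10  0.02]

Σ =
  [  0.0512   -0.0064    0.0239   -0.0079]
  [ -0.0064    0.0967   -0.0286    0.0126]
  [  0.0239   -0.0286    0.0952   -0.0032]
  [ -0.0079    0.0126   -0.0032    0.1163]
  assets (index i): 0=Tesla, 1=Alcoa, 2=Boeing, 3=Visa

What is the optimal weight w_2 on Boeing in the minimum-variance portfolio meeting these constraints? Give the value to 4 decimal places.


u=Σ⁻¹μ = [2.5740  0.7346  0.6345  0.2847]
v=Σ⁻¹𝟙 = [17.6920  13.4631  10.3972  8.6277]
a=μᵀu=0.458877  b=𝟙ᵀu=4.227675  c=𝟙ᵀv=50.179980  D=ac−b²=5.153192
λ₁=(c·0.108−b)/D = (50.179980·0.108−4.227675)/5.153192 = 0.231267
λ₂=(a−b·0.108)/D = (0.458877−4.227675·0.108)/5.153192 = 0.000444
w* = 0.231267·u + 0.000444·v:
  w_0 = 0.231267·2.5740 + 0.000444·17.6920 = 0.6031  (Tesla)
  w_1 = 0.231267·0.7346 + 0.000444·13.4631 = 0.1759  (Alcoa)
  w_2 = 0.231267·0.6345 + 0.000444·10.3972 = 0.1513  (Boeing)
  w_3 = 0.231267·0.2847 + 0.000444·8.6277 = 0.0697  (Visa)
Σw_i=1.0000  μᵀw=0.1080
σ²=wᵀΣw=λ₁·μ_p+λ₂ = 0.231267·0.108 + 0.000444 = 0.025421 ≈ 0.0254

0.1513


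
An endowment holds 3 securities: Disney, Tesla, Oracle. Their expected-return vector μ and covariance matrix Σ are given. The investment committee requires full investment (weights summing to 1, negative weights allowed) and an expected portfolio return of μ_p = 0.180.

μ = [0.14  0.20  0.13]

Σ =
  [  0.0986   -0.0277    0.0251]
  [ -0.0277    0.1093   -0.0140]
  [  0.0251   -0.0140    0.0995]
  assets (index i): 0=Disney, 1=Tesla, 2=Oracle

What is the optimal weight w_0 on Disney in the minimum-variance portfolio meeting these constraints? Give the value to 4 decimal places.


x=Σ⁻¹μ = [1.8008  2.4393  1.1955]
y=Σ⁻¹𝟙 = [11.5703  13.2333  8.9935]
a=μᵀx=0.895398  b=𝟙ᵀx=5.435660  c=𝟙ᵀy=33.797104  D=ac−b²=0.715463
λ₁=(c·0.180−b)/D = (33.797104·0.180−5.435660)/0.715463 = 0.905453
λ₂=(a−b·0.180)/D = (0.895398−5.435660·0.180)/0.715463 = -0.116038
w* = 0.905453·x + -0.116038·y:
  w_0 = 0.905453·1.8008 + -0.116038·11.5703 = 0.2880  (Disney)
  w_1 = 0.905453·2.4393 + -0.116038·13.2333 = 0.6731  (Tesla)
  w_2 = 0.905453·1.1955 + -0.116038·8.9935 = 0.0389  (Oracle)
Σw_i=1.0000  μᵀw=0.1800
σ²=wᵀΣw=λ₁·μ_p+λ₂ = 0.905453·0.180 + -0.116038 = 0.046944 ≈ 0.0469

0.2880


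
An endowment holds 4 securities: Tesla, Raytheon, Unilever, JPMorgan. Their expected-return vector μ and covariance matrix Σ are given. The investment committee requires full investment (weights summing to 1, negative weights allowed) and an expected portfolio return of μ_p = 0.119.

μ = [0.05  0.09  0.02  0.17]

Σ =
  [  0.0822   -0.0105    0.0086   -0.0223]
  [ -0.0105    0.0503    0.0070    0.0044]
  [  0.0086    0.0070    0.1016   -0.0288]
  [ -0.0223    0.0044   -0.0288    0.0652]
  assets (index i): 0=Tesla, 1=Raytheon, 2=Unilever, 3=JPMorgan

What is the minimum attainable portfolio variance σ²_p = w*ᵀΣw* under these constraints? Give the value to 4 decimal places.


0.0175

g=Σ⁻¹μ = [1.6714  1.7063  0.9217  3.4710]
h=Σ⁻¹𝟙 = [20.6233  19.7616  14.5228  27.4725]
a=μᵀg=0.845647  b=𝟙ᵀg=7.770483  c=𝟙ᵀh=82.380147  D=ac−b²=9.284149
λ₁=(c·0.119−b)/D = (82.380147·0.119−7.770483)/9.284149 = 0.218949
λ₂=(a−b·0.119)/D = (0.845647−7.770483·0.119)/9.284149 = -0.008513
w* = 0.218949·g + -0.008513·h:
  w_0 = 0.218949·1.6714 + -0.008513·20.6233 = 0.1904  (Tesla)
  w_1 = 0.218949·1.7063 + -0.008513·19.7616 = 0.2053  (Raytheon)
  w_2 = 0.218949·0.9217 + -0.008513·14.5228 = 0.0782  (Unilever)
  w_3 = 0.218949·3.4710 + -0.008513·27.4725 = 0.5261  (JPMorgan)
Σw_i=1.0000  μᵀw=0.1190
σ²=wᵀΣw=λ₁·μ_p+λ₂ = 0.218949·0.119 + -0.008513 = 0.017541 ≈ 0.0175


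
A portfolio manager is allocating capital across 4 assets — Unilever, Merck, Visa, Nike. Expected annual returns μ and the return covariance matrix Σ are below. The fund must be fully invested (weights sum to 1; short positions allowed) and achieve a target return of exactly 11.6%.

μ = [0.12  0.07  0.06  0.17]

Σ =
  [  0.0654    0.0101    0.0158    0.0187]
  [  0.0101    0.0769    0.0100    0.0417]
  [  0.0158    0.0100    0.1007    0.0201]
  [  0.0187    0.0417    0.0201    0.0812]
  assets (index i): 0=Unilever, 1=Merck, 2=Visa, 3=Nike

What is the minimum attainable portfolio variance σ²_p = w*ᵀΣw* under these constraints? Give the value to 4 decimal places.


g=Σ⁻¹μ = [1.3201  -0.3235  0.0320  1.9478]
h=Σ⁻¹𝟙 = [11.3270  8.7040  6.5682  3.6109]
a=μᵀg=0.468816  b=𝟙ᵀg=2.976472  c=𝟙ᵀh=30.210141  D=ac−b²=5.303624
λ₁=(c·0.116−b)/D = (30.210141·0.116−2.976472)/5.303624 = 0.099537
λ₂=(a−b·0.116)/D = (0.468816−2.976472·0.116)/5.303624 = 0.023295
w* = 0.099537·g + 0.023295·h:
  w_0 = 0.099537·1.3201 + 0.023295·11.3270 = 0.3953  (Unilever)
  w_1 = 0.099537·-0.3235 + 0.023295·8.7040 = 0.1706  (Merck)
  w_2 = 0.099537·0.0320 + 0.023295·6.5682 = 0.1562  (Visa)
  w_3 = 0.099537·1.9478 + 0.023295·3.6109 = 0.2780  (Nike)
Σw_i=1.0000  μᵀw=0.1160
σ²=wᵀΣw=λ₁·μ_p+λ₂ = 0.099537·0.116 + 0.023295 = 0.034841 ≈ 0.0348

0.0348


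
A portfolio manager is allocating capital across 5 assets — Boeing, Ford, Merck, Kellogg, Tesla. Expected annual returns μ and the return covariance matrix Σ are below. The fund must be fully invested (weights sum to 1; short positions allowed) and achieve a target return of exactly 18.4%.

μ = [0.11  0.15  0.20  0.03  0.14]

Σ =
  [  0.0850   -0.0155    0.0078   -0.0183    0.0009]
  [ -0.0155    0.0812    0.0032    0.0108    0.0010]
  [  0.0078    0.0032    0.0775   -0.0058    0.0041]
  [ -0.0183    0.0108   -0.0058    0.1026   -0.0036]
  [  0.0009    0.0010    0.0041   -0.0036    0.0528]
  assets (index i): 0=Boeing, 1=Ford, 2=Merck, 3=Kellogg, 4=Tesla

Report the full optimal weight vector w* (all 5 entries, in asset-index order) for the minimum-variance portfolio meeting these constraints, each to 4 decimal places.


u=Σ⁻¹μ = [1.5396  1.9454  2.2587  0.5760  2.4523]
v=Σ⁻¹𝟙 = [15.6270  12.9956  10.7479  12.4205  18.4392]
a=μᵀu=1.273512  b=𝟙ᵀu=8.771993  c=𝟙ᵀv=70.230190  D=ac−b²=12.491105
λ₁=(c·0.184−b)/D = (70.230190·0.184−8.771993)/12.491105 = 0.332265
λ₂=(a−b·0.184)/D = (1.273512−8.771993·0.184)/12.491105 = -0.027262
w* = 0.332265·u + -0.027262·v:
  w_0 = 0.332265·1.5396 + -0.027262·15.6270 = 0.0855  (Boeing)
  w_1 = 0.332265·1.9454 + -0.027262·12.9956 = 0.2921  (Ford)
  w_2 = 0.332265·2.2587 + -0.027262·10.7479 = 0.4575  (Merck)
  w_3 = 0.332265·0.5760 + -0.027262·12.4205 = -0.1472  (Kellogg)
  w_4 = 0.332265·2.4523 + -0.027262·18.4392 = 0.3121  (Tesla)
Σw_i=1.0000  μᵀw=0.1840
σ²=wᵀΣw=λ₁·μ_p+λ₂ = 0.332265·0.184 + -0.027262 = 0.033875 ≈ 0.0339

0.0855  0.2921  0.4575  -0.1472  0.3121


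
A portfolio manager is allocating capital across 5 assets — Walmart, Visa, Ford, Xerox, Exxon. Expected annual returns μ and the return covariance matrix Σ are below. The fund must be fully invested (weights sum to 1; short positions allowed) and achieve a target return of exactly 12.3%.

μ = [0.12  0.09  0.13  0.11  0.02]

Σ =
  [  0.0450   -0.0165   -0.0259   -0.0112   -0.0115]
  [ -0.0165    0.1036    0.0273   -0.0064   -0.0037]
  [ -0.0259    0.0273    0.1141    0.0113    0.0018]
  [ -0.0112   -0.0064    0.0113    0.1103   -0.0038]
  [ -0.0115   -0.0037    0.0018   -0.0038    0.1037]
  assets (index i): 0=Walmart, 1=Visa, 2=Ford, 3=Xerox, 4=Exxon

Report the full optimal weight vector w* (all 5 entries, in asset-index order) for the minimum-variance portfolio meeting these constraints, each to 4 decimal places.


0.5510  0.1005  0.2479  0.1510  -0.0505

g=Σ⁻¹μ = [4.6840  1.2678  1.7489  1.3941  0.7783]
h=Σ⁻¹𝟙 = [42.3356  14.2242  13.4118  13.3366  15.1015]
a=μᵀg=1.072452  b=𝟙ᵀg=9.873035  c=𝟙ᵀh=98.409662  D=ac−b²=8.062846
λ₁=(c·0.123−b)/D = (98.409662·0.123−9.873035)/8.062846 = 0.276745
λ₂=(a−b·0.123)/D = (1.072452−9.873035·0.123)/8.062846 = -0.017603
w* = 0.276745·g + -0.017603·h:
  w_0 = 0.276745·4.6840 + -0.017603·42.3356 = 0.5510  (Walmart)
  w_1 = 0.276745·1.2678 + -0.017603·14.2242 = 0.1005  (Visa)
  w_2 = 0.276745·1.7489 + -0.017603·13.4118 = 0.2479  (Ford)
  w_3 = 0.276745·1.3941 + -0.017603·13.3366 = 0.1510  (Xerox)
  w_4 = 0.276745·0.7783 + -0.017603·15.1015 = -0.0505  (Exxon)
Σw_i=1.0000  μᵀw=0.1230
σ²=wᵀΣw=λ₁·μ_p+λ₂ = 0.276745·0.123 + -0.017603 = 0.016437 ≈ 0.0164


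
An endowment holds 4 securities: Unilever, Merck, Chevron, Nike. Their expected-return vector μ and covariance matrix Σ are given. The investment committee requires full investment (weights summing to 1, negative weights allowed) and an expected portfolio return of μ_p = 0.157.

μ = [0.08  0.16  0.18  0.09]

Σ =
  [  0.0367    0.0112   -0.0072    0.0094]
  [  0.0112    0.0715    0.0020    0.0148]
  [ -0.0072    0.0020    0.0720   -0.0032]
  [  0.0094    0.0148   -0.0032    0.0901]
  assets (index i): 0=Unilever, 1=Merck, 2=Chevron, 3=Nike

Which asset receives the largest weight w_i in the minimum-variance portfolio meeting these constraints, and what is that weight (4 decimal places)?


p=Σ⁻¹μ = [2.0270  1.7210  2.6816  0.5999]
q=Σ⁻¹𝟙 = [26.1533  7.8358  16.6276  7.6737]
a=μᵀp=0.974206  b=𝟙ᵀp=7.029587  c=𝟙ᵀq=58.290341  D=ac−b²=7.371728
λ₁=(c·0.157−b)/D = (58.290341·0.157−7.029587)/7.371728 = 0.287856
λ₂=(a−b·0.157)/D = (0.974206−7.029587·0.157)/7.371728 = -0.017559
w* = 0.287856·p + -0.017559·q:
  w_0 = 0.287856·2.0270 + -0.017559·26.1533 = 0.1243  (Unilever)
  w_1 = 0.287856·1.7210 + -0.017559·7.8358 = 0.3578  (Merck)
  w_2 = 0.287856·2.6816 + -0.017559·16.6276 = 0.4799  (Chevron)
  w_3 = 0.287856·0.5999 + -0.017559·7.6737 = 0.0380  (Nike)
Σw_i=1.0000  μᵀw=0.1570
σ²=wᵀΣw=λ₁·μ_p+λ₂ = 0.287856·0.157 + -0.017559 = 0.027635 ≈ 0.0276

Chevron (0.4799)


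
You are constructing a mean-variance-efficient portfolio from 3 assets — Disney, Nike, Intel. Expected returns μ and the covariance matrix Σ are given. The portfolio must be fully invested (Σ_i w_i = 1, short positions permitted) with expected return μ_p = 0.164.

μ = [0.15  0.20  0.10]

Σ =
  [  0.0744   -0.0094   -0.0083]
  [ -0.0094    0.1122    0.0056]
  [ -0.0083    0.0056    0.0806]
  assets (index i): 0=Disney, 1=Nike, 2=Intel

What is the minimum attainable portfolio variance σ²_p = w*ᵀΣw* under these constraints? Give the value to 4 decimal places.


0.0319

g=Σ⁻¹μ = [2.4095  1.9167  1.3557]
h=Σ⁻¹𝟙 = [16.1486  9.5966  13.4031]
a=μᵀg=0.880342  b=𝟙ᵀg=5.681920  c=𝟙ᵀh=39.148310  D=ac−b²=2.179700
λ₁=(c·0.164−b)/D = (39.148310·0.164−5.681920)/2.179700 = 0.338763
λ₂=(a−b·0.164)/D = (0.880342−5.681920·0.164)/2.179700 = -0.023624
w* = 0.338763·g + -0.023624·h:
  w_0 = 0.338763·2.4095 + -0.023624·16.1486 = 0.4348  (Disney)
  w_1 = 0.338763·1.9167 + -0.023624·9.5966 = 0.4226  (Nike)
  w_2 = 0.338763·1.3557 + -0.023624·13.4031 = 0.1426  (Intel)
Σw_i=1.0000  μᵀw=0.1640
σ²=wᵀΣw=λ₁·μ_p+λ₂ = 0.338763·0.164 + -0.023624 = 0.031934 ≈ 0.0319


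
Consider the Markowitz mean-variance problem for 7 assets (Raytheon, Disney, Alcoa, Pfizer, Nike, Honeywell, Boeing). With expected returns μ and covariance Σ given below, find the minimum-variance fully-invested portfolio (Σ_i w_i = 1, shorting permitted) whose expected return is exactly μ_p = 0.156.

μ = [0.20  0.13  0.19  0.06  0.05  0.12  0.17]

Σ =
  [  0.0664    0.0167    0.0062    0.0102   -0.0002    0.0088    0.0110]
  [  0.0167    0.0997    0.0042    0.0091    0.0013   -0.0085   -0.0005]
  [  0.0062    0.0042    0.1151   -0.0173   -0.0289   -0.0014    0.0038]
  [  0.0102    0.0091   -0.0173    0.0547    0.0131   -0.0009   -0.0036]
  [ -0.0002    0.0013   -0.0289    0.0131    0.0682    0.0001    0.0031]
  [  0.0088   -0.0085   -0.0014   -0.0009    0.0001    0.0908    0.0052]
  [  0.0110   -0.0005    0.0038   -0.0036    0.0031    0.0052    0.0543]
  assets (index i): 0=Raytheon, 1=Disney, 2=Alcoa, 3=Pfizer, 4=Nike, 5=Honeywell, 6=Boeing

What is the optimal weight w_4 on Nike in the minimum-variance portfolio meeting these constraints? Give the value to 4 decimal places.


0.0811

p=Σ⁻¹μ = [1.8754  0.9012  1.9150  1.0986  1.2057  1.1188  2.5220]
q=Σ⁻¹𝟙 = [5.0372  7.7138  14.5968  17.9202  16.5462  10.7347  15.6608]
a=μᵀp=1.545279  b=𝟙ᵀp=10.636642  c=𝟙ᵀq=88.209671  D=ac−b²=23.170386
λ₁=(c·0.156−b)/D = (88.209671·0.156−10.636642)/23.170386 = 0.134830
λ₂=(a−b·0.156)/D = (1.545279−10.636642·0.156)/23.170386 = -0.004922
w* = 0.134830·p + -0.004922·q:
  w_0 = 0.134830·1.8754 + -0.004922·5.0372 = 0.2281  (Raytheon)
  w_1 = 0.134830·0.9012 + -0.004922·7.7138 = 0.0835  (Disney)
  w_2 = 0.134830·1.9150 + -0.004922·14.5968 = 0.1864  (Alcoa)
  w_3 = 0.134830·1.0986 + -0.004922·17.9202 = 0.0599  (Pfizer)
  w_4 = 0.134830·1.2057 + -0.004922·16.5462 = 0.0811  (Nike)
  w_5 = 0.134830·1.1188 + -0.004922·10.7347 = 0.0980  (Honeywell)
  w_6 = 0.134830·2.5220 + -0.004922·15.6608 = 0.2630  (Boeing)
Σw_i=1.0000  μᵀw=0.1560
σ²=wᵀΣw=λ₁·μ_p+λ₂ = 0.134830·0.156 + -0.004922 = 0.016112 ≈ 0.0161


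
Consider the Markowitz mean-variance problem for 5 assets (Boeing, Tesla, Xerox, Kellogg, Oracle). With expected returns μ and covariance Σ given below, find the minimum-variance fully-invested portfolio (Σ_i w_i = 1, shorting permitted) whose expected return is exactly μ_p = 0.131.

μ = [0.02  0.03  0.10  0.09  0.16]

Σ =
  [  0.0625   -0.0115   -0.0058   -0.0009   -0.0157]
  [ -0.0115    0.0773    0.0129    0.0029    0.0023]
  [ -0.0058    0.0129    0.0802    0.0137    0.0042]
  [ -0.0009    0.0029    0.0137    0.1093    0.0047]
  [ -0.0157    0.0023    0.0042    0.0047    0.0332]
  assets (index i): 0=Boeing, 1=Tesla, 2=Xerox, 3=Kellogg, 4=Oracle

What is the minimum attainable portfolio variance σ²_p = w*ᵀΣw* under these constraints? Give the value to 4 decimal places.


u=Σ⁻¹μ = [1.8531  0.3225  0.9609  0.4738  5.4846]
v=Σ⁻¹𝟙 = [29.9531  14.4152  9.1137  6.0963  41.2704]
a=μᵀu=1.063002  b=𝟙ᵀu=9.094819  c=𝟙ᵀv=100.848625  D=ac−b²=24.486614
λ₁=(c·0.131−b)/D = (100.848625·0.131−9.094819)/24.486614 = 0.168106
λ₂=(a−b·0.131)/D = (1.063002−9.094819·0.131)/24.486614 = -0.005244
w* = 0.168106·u + -0.005244·v:
  w_0 = 0.168106·1.8531 + -0.005244·29.9531 = 0.1544  (Boeing)
  w_1 = 0.168106·0.3225 + -0.005244·14.4152 = -0.0214  (Tesla)
  w_2 = 0.168106·0.9609 + -0.005244·9.1137 = 0.1137  (Xerox)
  w_3 = 0.168106·0.4738 + -0.005244·6.0963 = 0.0477  (Kellogg)
  w_4 = 0.168106·5.4846 + -0.005244·41.2704 = 0.7056  (Oracle)
Σw_i=1.0000  μᵀw=0.1310
σ²=wᵀΣw=λ₁·μ_p+λ₂ = 0.168106·0.131 + -0.005244 = 0.016777 ≈ 0.0168

0.0168


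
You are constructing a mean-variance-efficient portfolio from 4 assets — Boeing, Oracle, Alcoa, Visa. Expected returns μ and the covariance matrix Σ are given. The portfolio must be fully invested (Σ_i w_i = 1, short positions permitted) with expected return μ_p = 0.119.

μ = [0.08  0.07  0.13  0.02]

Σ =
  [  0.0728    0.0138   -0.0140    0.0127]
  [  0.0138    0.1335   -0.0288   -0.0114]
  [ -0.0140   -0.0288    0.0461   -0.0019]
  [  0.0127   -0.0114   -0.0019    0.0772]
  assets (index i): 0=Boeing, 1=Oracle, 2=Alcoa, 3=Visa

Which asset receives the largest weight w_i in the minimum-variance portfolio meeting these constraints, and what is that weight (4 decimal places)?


Alcoa (0.6901)

g=Σ⁻¹μ = [1.5990  1.2702  4.1108  0.2848]
h=Σ⁻¹𝟙 = [15.5388  14.8553  36.2472  13.4829]
a=μᵀg=0.756934  b=𝟙ᵀg=7.264766  c=𝟙ᵀh=80.124171  D=ac−b²=7.871907
λ₁=(c·0.119−b)/D = (80.124171·0.119−7.264766)/7.871907 = 0.288369
λ₂=(a−b·0.119)/D = (0.756934−7.264766·0.119)/7.871907 = -0.013665
w* = 0.288369·g + -0.013665·h:
  w_0 = 0.288369·1.5990 + -0.013665·15.5388 = 0.2488  (Boeing)
  w_1 = 0.288369·1.2702 + -0.013665·14.8553 = 0.1633  (Oracle)
  w_2 = 0.288369·4.1108 + -0.013665·36.2472 = 0.6901  (Alcoa)
  w_3 = 0.288369·0.2848 + -0.013665·13.4829 = -0.1021  (Visa)
Σw_i=1.0000  μᵀw=0.1190
σ²=wᵀΣw=λ₁·μ_p+λ₂ = 0.288369·0.119 + -0.013665 = 0.020650 ≈ 0.0207


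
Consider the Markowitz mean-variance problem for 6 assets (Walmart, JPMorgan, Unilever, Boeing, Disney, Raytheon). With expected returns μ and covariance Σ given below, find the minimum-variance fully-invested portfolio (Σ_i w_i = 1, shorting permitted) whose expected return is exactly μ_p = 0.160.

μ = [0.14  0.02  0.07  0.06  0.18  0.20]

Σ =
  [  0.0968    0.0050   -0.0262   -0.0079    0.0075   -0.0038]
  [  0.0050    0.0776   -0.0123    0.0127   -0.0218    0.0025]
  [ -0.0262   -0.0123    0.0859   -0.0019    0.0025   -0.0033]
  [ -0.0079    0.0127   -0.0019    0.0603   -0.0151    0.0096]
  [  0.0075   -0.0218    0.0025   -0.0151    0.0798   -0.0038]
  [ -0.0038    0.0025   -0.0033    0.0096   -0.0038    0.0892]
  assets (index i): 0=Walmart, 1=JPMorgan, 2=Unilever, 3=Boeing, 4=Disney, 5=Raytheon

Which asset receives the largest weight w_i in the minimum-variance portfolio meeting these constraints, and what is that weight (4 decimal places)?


Raytheon (0.3289)

x=Σ⁻¹μ = [1.8191  0.8198  1.5303  1.4004  2.6359  2.3149]
y=Σ⁻¹𝟙 = [15.0426  16.9031  18.9223  18.6635  19.1924  10.8869]
a=μᵀx=1.399650  b=𝟙ᵀx=10.520398  c=𝟙ᵀy=99.610791  D=ac−b²=28.741425
λ₁=(c·0.160−b)/D = (99.610791·0.160−10.520398)/28.741425 = 0.188485
λ₂=(a−b·0.160)/D = (1.399650−10.520398·0.160)/28.741425 = -0.009868
w* = 0.188485·x + -0.009868·y:
  w_0 = 0.188485·1.8191 + -0.009868·15.0426 = 0.1944  (Walmart)
  w_1 = 0.188485·0.8198 + -0.009868·16.9031 = -0.0123  (JPMorgan)
  w_2 = 0.188485·1.5303 + -0.009868·18.9223 = 0.1017  (Unilever)
  w_3 = 0.188485·1.4004 + -0.009868·18.6635 = 0.0798  (Boeing)
  w_4 = 0.188485·2.6359 + -0.009868·19.1924 = 0.3074  (Disney)
  w_5 = 0.188485·2.3149 + -0.009868·10.8869 = 0.3289  (Raytheon)
Σw_i=1.0000  μᵀw=0.1600
σ²=wᵀΣw=λ₁·μ_p+λ₂ = 0.188485·0.160 + -0.009868 = 0.020290 ≈ 0.0203


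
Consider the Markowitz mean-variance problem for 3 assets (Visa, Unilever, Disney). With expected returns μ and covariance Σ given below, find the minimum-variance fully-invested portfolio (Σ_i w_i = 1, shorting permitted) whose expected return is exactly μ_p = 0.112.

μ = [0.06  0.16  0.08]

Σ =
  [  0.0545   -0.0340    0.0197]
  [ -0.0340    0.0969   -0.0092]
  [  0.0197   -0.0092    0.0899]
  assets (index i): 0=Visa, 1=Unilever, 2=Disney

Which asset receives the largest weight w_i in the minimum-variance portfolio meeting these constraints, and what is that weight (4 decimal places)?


g=Σ⁻¹μ = [2.4930  2.5836  0.6080]
h=Σ⁻¹𝟙 = [29.0540  21.1716  6.9234]
a=μᵀg=0.611598  b=𝟙ᵀg=5.684578  c=𝟙ᵀh=57.149090  D=ac−b²=2.637825
λ₁=(c·0.112−b)/D = (57.149090·0.112−5.684578)/2.637825 = 0.271481
λ₂=(a−b·0.112)/D = (0.611598−5.684578·0.112)/2.637825 = -0.009506
w* = 0.271481·g + -0.009506·h:
  w_0 = 0.271481·2.4930 + -0.009506·29.0540 = 0.4006  (Visa)
  w_1 = 0.271481·2.5836 + -0.009506·21.1716 = 0.5002  (Unilever)
  w_2 = 0.271481·0.6080 + -0.009506·6.9234 = 0.0992  (Disney)
Σw_i=1.0000  μᵀw=0.1120
σ²=wᵀΣw=λ₁·μ_p+λ₂ = 0.271481·0.112 + -0.009506 = 0.020900 ≈ 0.0209

Unilever (0.5002)


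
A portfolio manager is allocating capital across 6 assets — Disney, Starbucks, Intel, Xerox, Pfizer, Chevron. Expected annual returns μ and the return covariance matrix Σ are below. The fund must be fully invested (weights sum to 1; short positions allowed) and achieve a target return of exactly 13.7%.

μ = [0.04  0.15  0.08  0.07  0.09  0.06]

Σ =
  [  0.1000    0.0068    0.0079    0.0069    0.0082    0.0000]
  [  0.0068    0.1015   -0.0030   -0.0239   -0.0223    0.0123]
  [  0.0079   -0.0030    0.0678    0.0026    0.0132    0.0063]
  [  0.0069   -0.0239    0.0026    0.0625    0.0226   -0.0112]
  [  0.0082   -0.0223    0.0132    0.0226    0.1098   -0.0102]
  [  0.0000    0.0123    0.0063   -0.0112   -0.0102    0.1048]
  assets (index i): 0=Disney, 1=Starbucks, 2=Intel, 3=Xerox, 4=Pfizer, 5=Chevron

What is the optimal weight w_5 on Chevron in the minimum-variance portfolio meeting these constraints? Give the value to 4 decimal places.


p=Σ⁻¹μ = [0.0039  2.0099  0.9965  1.6462  0.8184  0.5323]
q=Σ⁻¹𝟙 = [6.1332  14.7864  11.6268  19.6935  7.1214  9.9054]
a=μᵀp=0.602195  b=𝟙ᵀp=6.007228  c=𝟙ᵀq=69.266699  D=ac−b²=5.625270
λ₁=(c·0.137−b)/D = (69.266699·0.137−6.007228)/5.625270 = 0.619047
λ₂=(a−b·0.137)/D = (0.602195−6.007228·0.137)/5.625270 = -0.039251
w* = 0.619047·p + -0.039251·q:
  w_0 = 0.619047·0.0039 + -0.039251·6.1332 = -0.2383  (Disney)
  w_1 = 0.619047·2.0099 + -0.039251·14.7864 = 0.6639  (Starbucks)
  w_2 = 0.619047·0.9965 + -0.039251·11.6268 = 0.1605  (Intel)
  w_3 = 0.619047·1.6462 + -0.039251·19.6935 = 0.2461  (Xerox)
  w_4 = 0.619047·0.8184 + -0.039251·7.1214 = 0.2271  (Pfizer)
  w_5 = 0.619047·0.5323 + -0.039251·9.9054 = -0.0593  (Chevron)
Σw_i=1.0000  μᵀw=0.1370
σ²=wᵀΣw=λ₁·μ_p+λ₂ = 0.619047·0.137 + -0.039251 = 0.045559 ≈ 0.0456

-0.0593


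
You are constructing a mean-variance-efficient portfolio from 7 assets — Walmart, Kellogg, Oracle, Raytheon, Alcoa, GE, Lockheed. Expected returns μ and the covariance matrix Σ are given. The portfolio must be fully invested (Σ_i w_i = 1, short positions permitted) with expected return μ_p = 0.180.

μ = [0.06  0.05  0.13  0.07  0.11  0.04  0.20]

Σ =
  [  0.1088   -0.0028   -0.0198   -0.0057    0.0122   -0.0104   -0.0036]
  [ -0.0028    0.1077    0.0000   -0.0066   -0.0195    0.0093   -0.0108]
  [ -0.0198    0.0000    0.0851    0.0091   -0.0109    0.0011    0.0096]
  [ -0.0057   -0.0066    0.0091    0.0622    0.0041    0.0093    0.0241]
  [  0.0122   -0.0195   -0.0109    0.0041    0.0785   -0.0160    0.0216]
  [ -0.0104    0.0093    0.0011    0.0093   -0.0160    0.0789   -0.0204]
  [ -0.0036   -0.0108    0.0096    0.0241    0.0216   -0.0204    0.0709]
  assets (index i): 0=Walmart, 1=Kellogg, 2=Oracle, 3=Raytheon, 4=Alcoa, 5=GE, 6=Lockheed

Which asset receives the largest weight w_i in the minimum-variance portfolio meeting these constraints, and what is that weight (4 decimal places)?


Lockheed (0.7559)

u=Σ⁻¹μ = [0.9572  0.8464  1.5874  -0.4126  1.1979  1.5821  3.0140]
v=Σ⁻¹𝟙 = [12.9194  12.6336  14.2756  7.9147  15.7009  18.1739  12.5074]
a=μᵀu=1.075074  b=𝟙ᵀu=8.772231  c=𝟙ᵀv=94.125514  D=ac−b²=24.239810
λ₁=(c·0.180−b)/D = (94.125514·0.180−8.772231)/24.239810 = 0.337064
λ₂=(a−b·0.180)/D = (1.075074−8.772231·0.180)/24.239810 = -0.020789
w* = 0.337064·u + -0.020789·v:
  w_0 = 0.337064·0.9572 + -0.020789·12.9194 = 0.0540  (Walmart)
  w_1 = 0.337064·0.8464 + -0.020789·12.6336 = 0.0226  (Kellogg)
  w_2 = 0.337064·1.5874 + -0.020789·14.2756 = 0.2383  (Oracle)
  w_3 = 0.337064·-0.4126 + -0.020789·7.9147 = -0.3036  (Raytheon)
  w_4 = 0.337064·1.1979 + -0.020789·15.7009 = 0.0773  (Alcoa)
  w_5 = 0.337064·1.5821 + -0.020789·18.1739 = 0.1554  (GE)
  w_6 = 0.337064·3.0140 + -0.020789·12.5074 = 0.7559  (Lockheed)
Σw_i=1.0000  μᵀw=0.1800
σ²=wᵀΣw=λ₁·μ_p+λ₂ = 0.337064·0.180 + -0.020789 = 0.039882 ≈ 0.0399


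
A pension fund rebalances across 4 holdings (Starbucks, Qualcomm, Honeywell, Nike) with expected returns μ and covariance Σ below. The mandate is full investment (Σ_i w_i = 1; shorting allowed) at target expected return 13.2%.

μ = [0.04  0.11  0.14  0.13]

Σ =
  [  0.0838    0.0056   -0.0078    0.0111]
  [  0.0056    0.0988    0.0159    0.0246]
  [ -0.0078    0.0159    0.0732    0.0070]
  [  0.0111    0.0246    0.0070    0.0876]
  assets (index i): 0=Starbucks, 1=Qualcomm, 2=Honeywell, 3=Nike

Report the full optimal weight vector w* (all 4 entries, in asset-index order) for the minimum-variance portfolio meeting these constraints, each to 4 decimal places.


g=Σ⁻¹μ = [0.4530  0.5240  1.7379  1.1406]
h=Σ⁻¹𝟙 = [11.8046  5.5336  13.0166  7.3256]
a=μᵀg=0.467349  b=𝟙ᵀg=3.855533  c=𝟙ᵀh=37.680416  D=ac−b²=2.744776
λ₁=(c·0.132−b)/D = (37.680416·0.132−3.855533)/2.744776 = 0.407422
λ₂=(a−b·0.132)/D = (0.467349−3.855533·0.132)/2.744776 = -0.015149
w* = 0.407422·g + -0.015149·h:
  w_0 = 0.407422·0.4530 + -0.015149·11.8046 = 0.0057  (Starbucks)
  w_1 = 0.407422·0.5240 + -0.015149·5.5336 = 0.1297  (Qualcomm)
  w_2 = 0.407422·1.7379 + -0.015149·13.0166 = 0.5109  (Honeywell)
  w_3 = 0.407422·1.1406 + -0.015149·7.3256 = 0.3537  (Nike)
Σw_i=1.0000  μᵀw=0.1320
σ²=wᵀΣw=λ₁·μ_p+λ₂ = 0.407422·0.132 + -0.015149 = 0.038630 ≈ 0.0386

0.0057  0.1297  0.5109  0.3537


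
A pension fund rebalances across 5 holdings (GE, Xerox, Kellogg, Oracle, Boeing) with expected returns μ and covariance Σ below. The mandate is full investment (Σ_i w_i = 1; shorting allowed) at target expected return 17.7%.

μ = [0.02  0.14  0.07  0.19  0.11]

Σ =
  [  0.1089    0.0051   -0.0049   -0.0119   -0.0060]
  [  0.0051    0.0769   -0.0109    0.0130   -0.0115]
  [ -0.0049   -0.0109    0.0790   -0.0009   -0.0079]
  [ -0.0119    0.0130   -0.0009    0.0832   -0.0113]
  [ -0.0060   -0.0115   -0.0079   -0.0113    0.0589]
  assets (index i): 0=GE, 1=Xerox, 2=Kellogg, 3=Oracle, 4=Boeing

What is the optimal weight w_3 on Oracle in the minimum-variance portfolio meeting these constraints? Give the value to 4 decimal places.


0.5286

u=Σ⁻¹μ = [0.5937  2.0290  1.5315  2.4762  3.0047]
v=Σ⁻¹𝟙 = [12.3794  16.2644  18.5214  15.0879  26.7933]
a=μᵀu=1.204129  b=𝟙ᵀu=9.635057  c=𝟙ᵀv=89.046295  D=ac−b²=14.388929
λ₁=(c·0.177−b)/D = (89.046295·0.177−9.635057)/14.388929 = 0.425754
λ₂=(a−b·0.177)/D = (1.204129−9.635057·0.177)/14.388929 = -0.034838
w* = 0.425754·u + -0.034838·v:
  w_0 = 0.425754·0.5937 + -0.034838·12.3794 = -0.1785  (GE)
  w_1 = 0.425754·2.0290 + -0.034838·16.2644 = 0.2972  (Xerox)
  w_2 = 0.425754·1.5315 + -0.034838·18.5214 = 0.0068  (Kellogg)
  w_3 = 0.425754·2.4762 + -0.034838·15.0879 = 0.5286  (Oracle)
  w_4 = 0.425754·3.0047 + -0.034838·26.7933 = 0.3458  (Boeing)
Σw_i=1.0000  μᵀw=0.1770
σ²=wᵀΣw=λ₁·μ_p+λ₂ = 0.425754·0.177 + -0.034838 = 0.040521 ≈ 0.0405


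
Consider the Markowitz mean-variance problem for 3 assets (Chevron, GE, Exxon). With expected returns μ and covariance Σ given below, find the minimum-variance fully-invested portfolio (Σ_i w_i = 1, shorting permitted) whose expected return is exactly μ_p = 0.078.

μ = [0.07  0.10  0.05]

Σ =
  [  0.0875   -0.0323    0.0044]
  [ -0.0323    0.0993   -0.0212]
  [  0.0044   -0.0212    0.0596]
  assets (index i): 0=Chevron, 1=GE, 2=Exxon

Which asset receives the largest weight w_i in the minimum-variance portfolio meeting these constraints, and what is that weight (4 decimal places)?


GE (0.4320)

g=Σ⁻¹μ = [1.3757  1.7444  1.3579]
h=Σ⁻¹𝟙 = [17.9535  20.7882  22.8475]
a=μᵀg=0.338631  b=𝟙ᵀg=4.477937  c=𝟙ᵀh=61.589187  D=ac−b²=0.804073
λ₁=(c·0.078−b)/D = (61.589187·0.078−4.477937)/0.804073 = 0.405460
λ₂=(a−b·0.078)/D = (0.338631−4.477937·0.078)/0.804073 = -0.013243
w* = 0.405460·g + -0.013243·h:
  w_0 = 0.405460·1.3757 + -0.013243·17.9535 = 0.3200  (Chevron)
  w_1 = 0.405460·1.7444 + -0.013243·20.7882 = 0.4320  (GE)
  w_2 = 0.405460·1.3579 + -0.013243·22.8475 = 0.2480  (Exxon)
Σw_i=1.0000  μᵀw=0.0780
σ²=wᵀΣw=λ₁·μ_p+λ₂ = 0.405460·0.078 + -0.013243 = 0.018383 ≈ 0.0184


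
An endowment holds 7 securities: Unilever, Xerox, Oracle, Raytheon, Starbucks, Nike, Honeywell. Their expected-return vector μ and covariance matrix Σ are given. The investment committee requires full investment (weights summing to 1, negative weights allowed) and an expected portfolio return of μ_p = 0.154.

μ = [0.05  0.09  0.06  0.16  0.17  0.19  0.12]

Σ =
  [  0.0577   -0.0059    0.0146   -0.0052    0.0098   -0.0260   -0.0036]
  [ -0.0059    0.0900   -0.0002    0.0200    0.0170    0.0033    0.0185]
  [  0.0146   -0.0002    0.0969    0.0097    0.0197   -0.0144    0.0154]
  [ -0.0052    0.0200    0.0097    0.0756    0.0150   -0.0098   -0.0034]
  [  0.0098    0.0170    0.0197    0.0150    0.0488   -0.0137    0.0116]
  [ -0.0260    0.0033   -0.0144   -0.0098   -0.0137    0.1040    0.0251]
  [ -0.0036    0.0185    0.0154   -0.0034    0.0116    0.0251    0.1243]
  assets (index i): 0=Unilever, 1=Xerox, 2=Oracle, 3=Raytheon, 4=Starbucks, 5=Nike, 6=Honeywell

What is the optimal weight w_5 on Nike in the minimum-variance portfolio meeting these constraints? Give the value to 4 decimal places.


0.2862

x=Σ⁻¹μ = [1.7954  -0.1092  -0.1465  2.0007  3.3485  2.8351  0.2215]
y=Σ⁻¹𝟙 = [24.1843  6.4362  5.3059  12.6457  11.8667  18.3016  2.6730]
a=μᵀx=1.525764  b=𝟙ᵀx=9.945528  c=𝟙ᵀy=81.413315  D=ac−b²=25.303999
λ₁=(c·0.154−b)/D = (81.413315·0.154−9.945528)/25.303999 = 0.102439
λ₂=(a−b·0.154)/D = (1.525764−9.945528·0.154)/25.303999 = -0.000231
w* = 0.102439·x + -0.000231·y:
  w_0 = 0.102439·1.7954 + -0.000231·24.1843 = 0.1783  (Unilever)
  w_1 = 0.102439·-0.1092 + -0.000231·6.4362 = -0.0127  (Xerox)
  w_2 = 0.102439·-0.1465 + -0.000231·5.3059 = -0.0162  (Oracle)
  w_3 = 0.102439·2.0007 + -0.000231·12.6457 = 0.2020  (Raytheon)
  w_4 = 0.102439·3.3485 + -0.000231·11.8667 = 0.3403  (Starbucks)
  w_5 = 0.102439·2.8351 + -0.000231·18.3016 = 0.2862  (Nike)
  w_6 = 0.102439·0.2215 + -0.000231·2.6730 = 0.0221  (Honeywell)
Σw_i=1.0000  μᵀw=0.1540
σ²=wᵀΣw=λ₁·μ_p+λ₂ = 0.102439·0.154 + -0.000231 = 0.015545 ≈ 0.0155


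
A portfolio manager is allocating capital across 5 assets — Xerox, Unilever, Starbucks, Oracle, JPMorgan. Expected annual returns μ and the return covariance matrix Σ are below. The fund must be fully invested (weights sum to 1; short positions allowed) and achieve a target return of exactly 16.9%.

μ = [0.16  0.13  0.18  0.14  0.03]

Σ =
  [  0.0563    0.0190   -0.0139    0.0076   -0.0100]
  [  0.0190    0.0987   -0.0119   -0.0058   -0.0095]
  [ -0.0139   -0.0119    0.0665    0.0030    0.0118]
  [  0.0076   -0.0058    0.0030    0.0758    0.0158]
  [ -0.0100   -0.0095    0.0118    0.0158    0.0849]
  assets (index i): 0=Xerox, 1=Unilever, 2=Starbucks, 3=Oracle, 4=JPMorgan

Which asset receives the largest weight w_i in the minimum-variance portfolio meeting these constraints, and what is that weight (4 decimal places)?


Starbucks (0.4176)

p=Σ⁻¹μ = [3.1060  1.2363  3.4934  1.4714  0.0982]
q=Σ⁻¹𝟙 = [19.6621  10.1750  18.6158  8.9753  10.9754]
a=μᵀp=1.495441  b=𝟙ᵀp=9.405325  c=𝟙ᵀq=68.403501  D=ac−b²=13.833282
λ₁=(c·0.169−b)/D = (68.403501·0.169−9.405325)/13.833282 = 0.155774
λ₂=(a−b·0.169)/D = (1.495441−9.405325·0.169)/13.833282 = -0.006799
w* = 0.155774·p + -0.006799·q:
  w_0 = 0.155774·3.1060 + -0.006799·19.6621 = 0.3501  (Xerox)
  w_1 = 0.155774·1.2363 + -0.006799·10.1750 = 0.1234  (Unilever)
  w_2 = 0.155774·3.4934 + -0.006799·18.6158 = 0.4176  (Starbucks)
  w_3 = 0.155774·1.4714 + -0.006799·8.9753 = 0.1682  (Oracle)
  w_4 = 0.155774·0.0982 + -0.006799·10.9754 = -0.0593  (JPMorgan)
Σw_i=1.0000  μᵀw=0.1690
σ²=wᵀΣw=λ₁·μ_p+λ₂ = 0.155774·0.169 + -0.006799 = 0.019526 ≈ 0.0195


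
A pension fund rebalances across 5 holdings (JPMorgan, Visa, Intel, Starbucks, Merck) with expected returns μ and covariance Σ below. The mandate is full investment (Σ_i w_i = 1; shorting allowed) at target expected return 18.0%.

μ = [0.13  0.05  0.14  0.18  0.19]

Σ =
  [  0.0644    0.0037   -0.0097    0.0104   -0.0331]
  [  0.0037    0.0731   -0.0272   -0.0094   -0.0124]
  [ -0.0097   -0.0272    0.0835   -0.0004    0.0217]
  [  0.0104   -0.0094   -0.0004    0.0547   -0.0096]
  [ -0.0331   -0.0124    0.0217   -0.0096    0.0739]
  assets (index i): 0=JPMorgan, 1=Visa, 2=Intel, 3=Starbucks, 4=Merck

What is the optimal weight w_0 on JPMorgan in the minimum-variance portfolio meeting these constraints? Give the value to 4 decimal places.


0.2743

g=Σ⁻¹μ = [3.9613  2.4117  1.7084  3.7966  4.7415]
h=Σ⁻¹𝟙 = [27.3899  26.1162  16.4183  22.6493  28.3032]
a=μᵀg=2.459010  b=𝟙ᵀg=16.619524  c=𝟙ᵀh=120.876818  D=ac−b²=21.028692
λ₁=(c·0.180−b)/D = (120.876818·0.180−16.619524)/21.028692 = 0.244347
λ₂=(a−b·0.180)/D = (2.459010−16.619524·0.180)/21.028692 = -0.025323
w* = 0.244347·g + -0.025323·h:
  w_0 = 0.244347·3.9613 + -0.025323·27.3899 = 0.2743  (JPMorgan)
  w_1 = 0.244347·2.4117 + -0.025323·26.1162 = -0.0720  (Visa)
  w_2 = 0.244347·1.7084 + -0.025323·16.4183 = 0.0017  (Intel)
  w_3 = 0.244347·3.7966 + -0.025323·22.6493 = 0.3541  (Starbucks)
  w_4 = 0.244347·4.7415 + -0.025323·28.3032 = 0.4419  (Merck)
Σw_i=1.0000  μᵀw=0.1800
σ²=wᵀΣw=λ₁·μ_p+λ₂ = 0.244347·0.180 + -0.025323 = 0.018660 ≈ 0.0187


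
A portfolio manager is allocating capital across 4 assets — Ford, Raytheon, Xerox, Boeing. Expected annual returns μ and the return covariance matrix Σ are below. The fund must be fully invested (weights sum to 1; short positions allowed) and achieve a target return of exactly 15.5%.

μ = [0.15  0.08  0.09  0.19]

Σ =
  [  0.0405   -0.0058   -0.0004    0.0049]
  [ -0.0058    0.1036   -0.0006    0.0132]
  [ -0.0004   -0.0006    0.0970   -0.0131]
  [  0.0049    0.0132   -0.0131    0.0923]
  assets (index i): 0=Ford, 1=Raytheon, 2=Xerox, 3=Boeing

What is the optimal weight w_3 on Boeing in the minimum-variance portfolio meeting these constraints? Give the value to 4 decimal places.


0.3426

x=Σ⁻¹μ = [3.5866  0.7335  1.2084  1.9347]
y=Σ⁻¹𝟙 = [25.0410  9.8784  11.7925  9.7658]
a=μᵀx=1.073026  b=𝟙ᵀx=7.463255  c=𝟙ᵀy=56.477755  D=ac−b²=4.901922
λ₁=(c·0.155−b)/D = (56.477755·0.155−7.463255)/4.901922 = 0.263325
λ₂=(a−b·0.155)/D = (1.073026−7.463255·0.155)/4.901922 = -0.017091
w* = 0.263325·x + -0.017091·y:
  w_0 = 0.263325·3.5866 + -0.017091·25.0410 = 0.5165  (Ford)
  w_1 = 0.263325·0.7335 + -0.017091·9.8784 = 0.0243  (Raytheon)
  w_2 = 0.263325·1.2084 + -0.017091·11.7925 = 0.1167  (Xerox)
  w_3 = 0.263325·1.9347 + -0.017091·9.7658 = 0.3426  (Boeing)
Σw_i=1.0000  μᵀw=0.1550
σ²=wᵀΣw=λ₁·μ_p+λ₂ = 0.263325·0.155 + -0.017091 = 0.023724 ≈ 0.0237


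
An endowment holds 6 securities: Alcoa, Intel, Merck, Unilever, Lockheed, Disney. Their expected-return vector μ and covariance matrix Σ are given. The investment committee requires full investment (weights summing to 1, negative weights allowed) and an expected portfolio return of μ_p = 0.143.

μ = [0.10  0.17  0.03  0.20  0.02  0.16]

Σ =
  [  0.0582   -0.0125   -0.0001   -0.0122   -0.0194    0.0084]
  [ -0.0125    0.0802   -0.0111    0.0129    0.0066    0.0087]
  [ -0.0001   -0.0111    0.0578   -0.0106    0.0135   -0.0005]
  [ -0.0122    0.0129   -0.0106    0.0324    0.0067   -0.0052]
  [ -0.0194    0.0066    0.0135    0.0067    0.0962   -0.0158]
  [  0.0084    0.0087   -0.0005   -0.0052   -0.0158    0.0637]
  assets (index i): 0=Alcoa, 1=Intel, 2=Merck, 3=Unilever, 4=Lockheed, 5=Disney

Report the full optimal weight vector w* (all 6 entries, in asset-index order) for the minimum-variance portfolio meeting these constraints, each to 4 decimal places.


x=Σ⁻¹μ = [3.4322  1.3555  2.1844  7.9853  0.3774  2.6367]
y=Σ⁻¹𝟙 = [30.7685  10.3801  25.3201  46.9021  11.8930  17.2009]
a=μᵀx=2.665663  b=𝟙ᵀx=17.971483  c=𝟙ᵀy=142.464660  D=ac−b²=56.788509
λ₁=(c·0.143−b)/D = (142.464660·0.143−17.971483)/56.788509 = 0.042279
λ₂=(a−b·0.143)/D = (2.665663−17.971483·0.143)/56.788509 = 0.001686
w* = 0.042279·x + 0.001686·y:
  w_0 = 0.042279·3.4322 + 0.001686·30.7685 = 0.1970  (Alcoa)
  w_1 = 0.042279·1.3555 + 0.001686·10.3801 = 0.0748  (Intel)
  w_2 = 0.042279·2.1844 + 0.001686·25.3201 = 0.1350  (Merck)
  w_3 = 0.042279·7.9853 + 0.001686·46.9021 = 0.4167  (Unilever)
  w_4 = 0.042279·0.3774 + 0.001686·11.8930 = 0.0360  (Lockheed)
  w_5 = 0.042279·2.6367 + 0.001686·17.2009 = 0.1405  (Disney)
Σw_i=1.0000  μᵀw=0.1430
σ²=wᵀΣw=λ₁·μ_p+λ₂ = 0.042279·0.143 + 0.001686 = 0.007732 ≈ 0.0077

0.1970  0.0748  0.1350  0.4167  0.0360  0.1405
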